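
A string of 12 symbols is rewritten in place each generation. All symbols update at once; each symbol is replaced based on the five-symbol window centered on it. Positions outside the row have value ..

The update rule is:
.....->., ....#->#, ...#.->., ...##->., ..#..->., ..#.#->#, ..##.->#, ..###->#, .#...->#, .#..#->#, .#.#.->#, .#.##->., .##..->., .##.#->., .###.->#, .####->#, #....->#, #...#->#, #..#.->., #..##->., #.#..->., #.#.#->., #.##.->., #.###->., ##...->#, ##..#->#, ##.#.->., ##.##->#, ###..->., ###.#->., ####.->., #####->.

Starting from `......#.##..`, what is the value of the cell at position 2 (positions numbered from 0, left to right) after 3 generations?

....#.#...##
..#.##.##.#.
#.#...#....#
position 2 holds #

#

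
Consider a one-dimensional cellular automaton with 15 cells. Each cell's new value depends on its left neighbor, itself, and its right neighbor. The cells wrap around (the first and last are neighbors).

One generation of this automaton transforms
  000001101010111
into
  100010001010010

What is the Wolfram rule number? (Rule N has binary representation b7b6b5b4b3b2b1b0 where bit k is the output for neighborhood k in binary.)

150

position 13: 111 → 1  (bit 7 = 1)
position 6: 110 → 0  (bit 6 = 0)
position 7: 101 → 0  (bit 5 = 0)
position 0: 100 → 1  (bit 4 = 1)
position 5: 011 → 0  (bit 3 = 0)
position 8: 010 → 1  (bit 2 = 1)
position 4: 001 → 1  (bit 1 = 1)
position 1: 000 → 0  (bit 0 = 0)
bits b7..b0 = 10010110 = 150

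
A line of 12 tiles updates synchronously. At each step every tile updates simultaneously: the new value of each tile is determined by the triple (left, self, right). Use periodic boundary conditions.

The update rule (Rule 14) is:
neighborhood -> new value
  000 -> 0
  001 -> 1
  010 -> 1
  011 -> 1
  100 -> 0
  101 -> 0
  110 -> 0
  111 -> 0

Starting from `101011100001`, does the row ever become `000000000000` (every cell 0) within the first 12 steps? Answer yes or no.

no

001010000011
011010000110
110010001100
100110011001
001100110011
011001100110
110011001100
100110011001  (repeats step 4; period 4)
step 12: 100110011001
step 12 is 100110011001, still not uniform 0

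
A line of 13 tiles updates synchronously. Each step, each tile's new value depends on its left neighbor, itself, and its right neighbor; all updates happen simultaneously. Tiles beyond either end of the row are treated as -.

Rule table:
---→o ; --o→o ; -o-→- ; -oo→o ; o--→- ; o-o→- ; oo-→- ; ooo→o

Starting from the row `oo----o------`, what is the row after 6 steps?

o--ooooo--o--

step 1: o--ooo--ooooo
step 2: --ooo--ooooo-
step 3: oooo--ooooo--
step 4: ooo--ooooo--o
step 5: oo--ooooo--o-
step 6: o--ooooo--o--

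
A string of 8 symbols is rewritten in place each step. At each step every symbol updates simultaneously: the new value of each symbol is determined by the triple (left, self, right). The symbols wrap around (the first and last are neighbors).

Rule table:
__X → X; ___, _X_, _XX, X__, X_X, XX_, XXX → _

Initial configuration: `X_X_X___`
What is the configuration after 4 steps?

step 1: _______X
step 2: ______X_
step 3: _____X__
step 4: ____X___

____X___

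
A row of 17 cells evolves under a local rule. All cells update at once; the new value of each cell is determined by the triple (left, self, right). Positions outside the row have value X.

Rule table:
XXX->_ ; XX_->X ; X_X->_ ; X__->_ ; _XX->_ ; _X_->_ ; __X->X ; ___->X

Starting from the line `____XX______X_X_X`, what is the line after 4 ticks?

_XXX_X_XXXXX_____
___X_______X_XXXX
_XX__XXXXXX______
__X_X_____X_XXXXX

__X_X_____X_XXXXX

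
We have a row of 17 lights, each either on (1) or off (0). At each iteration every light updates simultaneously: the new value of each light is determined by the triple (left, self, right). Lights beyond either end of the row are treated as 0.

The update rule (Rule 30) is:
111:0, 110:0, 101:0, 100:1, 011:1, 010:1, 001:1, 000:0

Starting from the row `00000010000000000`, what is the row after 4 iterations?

00110010001000000

00000111000000000
00001100100000000
00011011110000000
00110010001000000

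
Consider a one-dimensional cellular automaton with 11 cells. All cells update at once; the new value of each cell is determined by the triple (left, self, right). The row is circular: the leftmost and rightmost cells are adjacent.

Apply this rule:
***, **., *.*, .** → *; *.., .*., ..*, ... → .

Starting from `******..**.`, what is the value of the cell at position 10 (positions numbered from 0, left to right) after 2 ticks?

*

******..***
******..***
position 10 holds *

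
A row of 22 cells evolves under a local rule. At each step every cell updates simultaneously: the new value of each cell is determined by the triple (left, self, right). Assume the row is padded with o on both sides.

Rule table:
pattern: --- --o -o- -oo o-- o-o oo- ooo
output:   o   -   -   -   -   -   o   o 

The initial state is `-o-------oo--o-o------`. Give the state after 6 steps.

---o-o---oo------oooo-

---ooooo--o------oooo-
-o--oooo----oooo--ooo-
-----ooo-oo--ooo---oo-
-ooo--oo--o---oo-o--o-
--oo---o----o--o------
---o-o---oo------oooo-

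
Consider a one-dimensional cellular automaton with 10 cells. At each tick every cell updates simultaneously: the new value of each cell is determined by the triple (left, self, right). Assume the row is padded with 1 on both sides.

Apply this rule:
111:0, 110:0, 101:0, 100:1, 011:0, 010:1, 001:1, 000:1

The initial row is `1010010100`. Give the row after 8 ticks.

tick 1: 0011110111
tick 2: 1100000000
tick 3: 0011111111
tick 4: 1100000000  (repeats tick 2; period 2)
tick 8: 1100000000

1100000000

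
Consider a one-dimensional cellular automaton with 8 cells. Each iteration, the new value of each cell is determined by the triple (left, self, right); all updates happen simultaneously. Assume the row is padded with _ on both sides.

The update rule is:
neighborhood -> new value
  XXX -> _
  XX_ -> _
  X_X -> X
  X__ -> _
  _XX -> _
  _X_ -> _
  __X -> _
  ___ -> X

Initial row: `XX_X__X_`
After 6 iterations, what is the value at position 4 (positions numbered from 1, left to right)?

_

iteration 1: __X_____
iteration 2: X___XXXX
iteration 3: __X_____  (repeats iteration 1; period 2)
iteration 6: X___XXXX
position 4 holds _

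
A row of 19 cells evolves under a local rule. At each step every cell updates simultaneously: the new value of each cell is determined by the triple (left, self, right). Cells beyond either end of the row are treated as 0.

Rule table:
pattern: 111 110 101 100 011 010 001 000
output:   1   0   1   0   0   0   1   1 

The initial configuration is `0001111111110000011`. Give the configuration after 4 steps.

1110111111100111100
0101011111001011001
1010101110010100010
0101010100101001100

0101010100101001100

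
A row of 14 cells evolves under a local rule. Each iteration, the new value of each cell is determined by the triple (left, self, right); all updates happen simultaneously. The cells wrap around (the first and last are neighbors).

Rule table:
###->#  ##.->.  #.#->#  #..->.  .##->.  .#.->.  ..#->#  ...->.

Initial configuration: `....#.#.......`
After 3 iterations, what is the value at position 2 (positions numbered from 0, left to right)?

...#.#........
..#.#.........
.#.#..........
position 2 holds .

.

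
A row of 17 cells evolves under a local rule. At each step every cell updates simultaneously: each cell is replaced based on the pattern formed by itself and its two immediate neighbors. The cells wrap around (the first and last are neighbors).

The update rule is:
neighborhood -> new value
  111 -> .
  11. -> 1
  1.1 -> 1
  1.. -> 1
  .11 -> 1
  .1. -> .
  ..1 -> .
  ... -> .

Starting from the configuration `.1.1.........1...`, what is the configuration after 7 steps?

step 1: ..1.1.........1..
step 2: ...1.1.........1.
step 3: ....1.1.........1
step 4: 1....1.1.........
step 5: .1....1.1........
step 6: ..1....1.1.......
step 7: ...1....1.1......

...1....1.1......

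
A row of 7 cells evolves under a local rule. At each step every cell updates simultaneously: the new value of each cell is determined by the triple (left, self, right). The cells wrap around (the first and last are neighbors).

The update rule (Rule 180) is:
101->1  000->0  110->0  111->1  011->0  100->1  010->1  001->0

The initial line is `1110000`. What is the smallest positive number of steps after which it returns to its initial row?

0101000
0111100
0011010
0000111
1000010
1100011
1010001
0111000
0010100
0011110
0001101
1000011
0100001
1110001
1101000
0011100
0001010
0001111
1000110
1100001
1010000
1111000
0110100
0001110
0000101
1000111
0100011
1110000

28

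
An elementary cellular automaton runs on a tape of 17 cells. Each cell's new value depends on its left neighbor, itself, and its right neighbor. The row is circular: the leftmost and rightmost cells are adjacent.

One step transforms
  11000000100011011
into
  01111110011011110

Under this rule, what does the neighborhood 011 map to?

At position 12 the neighborhood is 011; the next row has 1 there.

1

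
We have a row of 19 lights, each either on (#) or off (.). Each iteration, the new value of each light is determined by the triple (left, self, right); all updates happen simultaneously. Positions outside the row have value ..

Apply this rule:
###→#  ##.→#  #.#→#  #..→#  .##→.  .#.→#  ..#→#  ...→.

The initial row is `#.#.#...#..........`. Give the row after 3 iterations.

#.######.###.......

iteration 1: ######.###.........
iteration 2: .######.###........
iteration 3: #.######.###.......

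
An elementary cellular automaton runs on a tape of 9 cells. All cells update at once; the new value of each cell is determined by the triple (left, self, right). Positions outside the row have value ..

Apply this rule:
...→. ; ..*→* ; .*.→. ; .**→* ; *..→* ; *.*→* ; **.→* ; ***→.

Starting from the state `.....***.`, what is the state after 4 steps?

....**.**
...******
..**....*
.****..*.

.****..*.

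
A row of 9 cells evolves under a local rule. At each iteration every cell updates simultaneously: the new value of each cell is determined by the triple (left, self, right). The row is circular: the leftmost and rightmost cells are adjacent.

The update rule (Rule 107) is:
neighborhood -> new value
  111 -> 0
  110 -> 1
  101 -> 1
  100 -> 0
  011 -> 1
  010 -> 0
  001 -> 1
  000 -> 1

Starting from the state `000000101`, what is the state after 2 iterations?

110001100

011111010
110001100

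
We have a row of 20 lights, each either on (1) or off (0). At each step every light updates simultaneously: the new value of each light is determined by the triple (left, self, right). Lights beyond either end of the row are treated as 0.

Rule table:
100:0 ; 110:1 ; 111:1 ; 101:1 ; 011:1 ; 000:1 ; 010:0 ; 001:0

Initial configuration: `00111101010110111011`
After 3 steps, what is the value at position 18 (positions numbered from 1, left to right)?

1

10111110101111111111
01111111011111111111
01111111111111111111
position 18 holds 1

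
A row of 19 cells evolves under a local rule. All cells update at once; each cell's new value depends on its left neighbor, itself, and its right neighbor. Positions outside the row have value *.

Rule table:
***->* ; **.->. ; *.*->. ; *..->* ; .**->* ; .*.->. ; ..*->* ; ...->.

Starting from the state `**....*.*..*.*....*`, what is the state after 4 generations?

generation 1: *.*..*...**...*..**
generation 2: ...**.*.**.*.*.****
generation 3: *.**....*......****
generation 4: ..*.*..*.*....*****

..*.*..*.*....*****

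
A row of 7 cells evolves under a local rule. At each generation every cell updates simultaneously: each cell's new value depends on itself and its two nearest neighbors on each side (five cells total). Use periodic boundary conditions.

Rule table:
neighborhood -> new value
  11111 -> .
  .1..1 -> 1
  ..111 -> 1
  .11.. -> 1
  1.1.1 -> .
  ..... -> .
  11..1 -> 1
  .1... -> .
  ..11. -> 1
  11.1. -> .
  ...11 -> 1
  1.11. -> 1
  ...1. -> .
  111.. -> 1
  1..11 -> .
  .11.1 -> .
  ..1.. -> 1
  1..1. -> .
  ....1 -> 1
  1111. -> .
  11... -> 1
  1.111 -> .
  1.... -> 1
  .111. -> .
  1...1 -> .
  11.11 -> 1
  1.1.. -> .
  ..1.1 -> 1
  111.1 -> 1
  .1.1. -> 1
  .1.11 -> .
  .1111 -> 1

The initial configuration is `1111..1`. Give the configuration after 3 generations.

1..11.1
11.1.11
.1....1

.1....1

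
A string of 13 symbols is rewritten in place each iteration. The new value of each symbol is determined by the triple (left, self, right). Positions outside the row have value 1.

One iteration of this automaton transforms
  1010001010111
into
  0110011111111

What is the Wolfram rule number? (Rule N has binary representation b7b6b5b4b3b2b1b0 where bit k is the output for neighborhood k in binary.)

174

position 11: 111 → 1  (bit 7 = 1)
position 0: 110 → 0  (bit 6 = 0)
position 1: 101 → 1  (bit 5 = 1)
position 3: 100 → 0  (bit 4 = 0)
position 10: 011 → 1  (bit 3 = 1)
position 2: 010 → 1  (bit 2 = 1)
position 5: 001 → 1  (bit 1 = 1)
position 4: 000 → 0  (bit 0 = 0)
bits b7..b0 = 10101110 = 174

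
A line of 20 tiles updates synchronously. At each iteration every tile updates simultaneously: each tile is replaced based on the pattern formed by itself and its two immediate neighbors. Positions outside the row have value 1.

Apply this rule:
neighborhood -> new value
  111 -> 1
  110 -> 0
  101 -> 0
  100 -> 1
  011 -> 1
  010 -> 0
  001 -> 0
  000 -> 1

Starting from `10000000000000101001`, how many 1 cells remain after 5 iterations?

11

01111111111110000101
01111111111101110001
01111111111001101101
01111111110101001001
01111111100000100101
count of 1: 11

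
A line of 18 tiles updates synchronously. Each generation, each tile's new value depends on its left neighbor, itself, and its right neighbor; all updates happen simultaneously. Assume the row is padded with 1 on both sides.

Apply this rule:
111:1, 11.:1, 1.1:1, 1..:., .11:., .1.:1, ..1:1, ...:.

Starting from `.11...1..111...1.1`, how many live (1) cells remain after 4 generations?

16

1.1..11.1.11..111.
111.1.1111.1.1.111
111111.11111111.11
1111111.11111111.1
count of 1: 16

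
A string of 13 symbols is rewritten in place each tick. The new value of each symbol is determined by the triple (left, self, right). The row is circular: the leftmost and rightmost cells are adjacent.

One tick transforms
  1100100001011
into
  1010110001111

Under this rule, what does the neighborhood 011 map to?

1

At position 11 the neighborhood is 011; the next row has 1 there.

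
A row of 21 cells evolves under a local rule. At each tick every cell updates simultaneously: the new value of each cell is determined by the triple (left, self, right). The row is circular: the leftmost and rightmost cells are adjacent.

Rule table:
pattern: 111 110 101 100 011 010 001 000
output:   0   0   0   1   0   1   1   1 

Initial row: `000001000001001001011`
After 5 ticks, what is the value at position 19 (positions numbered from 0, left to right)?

0

111111111111111111000
000000000000000000111
111111111111111111000  (repeats tick 1; period 2)
tick 5: 111111111111111111000
position 19 holds 0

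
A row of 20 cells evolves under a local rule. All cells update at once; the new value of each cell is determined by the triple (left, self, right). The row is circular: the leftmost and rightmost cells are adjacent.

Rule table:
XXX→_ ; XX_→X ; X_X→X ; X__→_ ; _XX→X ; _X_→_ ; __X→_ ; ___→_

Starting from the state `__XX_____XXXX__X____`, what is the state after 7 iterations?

__XX________________

iteration 1: __XX_____X__X_______
iteration 2: __XX________________
iteration 3: __XX________________  (fixed point — unchanged through iteration 7)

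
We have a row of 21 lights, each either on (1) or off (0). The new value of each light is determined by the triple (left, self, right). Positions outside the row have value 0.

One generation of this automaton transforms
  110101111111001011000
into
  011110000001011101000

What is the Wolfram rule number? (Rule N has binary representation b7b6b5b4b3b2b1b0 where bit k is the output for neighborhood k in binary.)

position 6: 111 → 0  (bit 7 = 0)
position 1: 110 → 1  (bit 6 = 1)
position 2: 101 → 1  (bit 5 = 1)
position 12: 100 → 0  (bit 4 = 0)
position 0: 011 → 0  (bit 3 = 0)
position 3: 010 → 1  (bit 2 = 1)
position 13: 001 → 1  (bit 1 = 1)
position 19: 000 → 0  (bit 0 = 0)
bits b7..b0 = 01100110 = 102

102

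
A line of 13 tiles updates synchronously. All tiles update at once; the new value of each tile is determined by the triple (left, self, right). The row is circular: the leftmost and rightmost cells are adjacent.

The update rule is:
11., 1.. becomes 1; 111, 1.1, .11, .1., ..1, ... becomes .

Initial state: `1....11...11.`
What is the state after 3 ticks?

1..1....11...

tick 1: .1....11...1.
tick 2: ..1....11...1
tick 3: 1..1....11...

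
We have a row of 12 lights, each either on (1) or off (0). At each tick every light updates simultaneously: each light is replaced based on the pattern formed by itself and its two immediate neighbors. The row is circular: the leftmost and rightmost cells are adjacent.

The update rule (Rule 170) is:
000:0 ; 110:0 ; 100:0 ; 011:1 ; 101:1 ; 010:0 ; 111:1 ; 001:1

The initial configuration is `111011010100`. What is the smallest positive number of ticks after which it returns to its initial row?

12

110110101001
101101010011
011010100111
110101001110
101010011101
010100111011
101001110110
010011101101
100111011010
001110110101
011101101010
111011010100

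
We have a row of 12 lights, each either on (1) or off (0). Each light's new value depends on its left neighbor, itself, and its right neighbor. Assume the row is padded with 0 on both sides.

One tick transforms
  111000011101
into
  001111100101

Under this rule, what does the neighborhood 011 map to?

At position 0 the neighborhood is 011; the next row has 0 there.

0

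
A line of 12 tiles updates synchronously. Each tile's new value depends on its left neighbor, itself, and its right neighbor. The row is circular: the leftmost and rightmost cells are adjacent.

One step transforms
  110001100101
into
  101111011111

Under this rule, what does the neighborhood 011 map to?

1

At position 5 the neighborhood is 011; the next row has 1 there.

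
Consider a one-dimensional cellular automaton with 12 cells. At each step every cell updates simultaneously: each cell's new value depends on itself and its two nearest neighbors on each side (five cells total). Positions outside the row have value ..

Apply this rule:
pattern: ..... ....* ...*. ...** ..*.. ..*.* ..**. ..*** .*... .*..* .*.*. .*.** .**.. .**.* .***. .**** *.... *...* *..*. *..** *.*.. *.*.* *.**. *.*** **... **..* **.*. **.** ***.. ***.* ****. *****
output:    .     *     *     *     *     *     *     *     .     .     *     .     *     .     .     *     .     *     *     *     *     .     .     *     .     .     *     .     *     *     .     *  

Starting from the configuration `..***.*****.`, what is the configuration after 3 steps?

***.*.***.*.
*.**..*.***.
*..*.**.*.*.

*..*.**.*.*.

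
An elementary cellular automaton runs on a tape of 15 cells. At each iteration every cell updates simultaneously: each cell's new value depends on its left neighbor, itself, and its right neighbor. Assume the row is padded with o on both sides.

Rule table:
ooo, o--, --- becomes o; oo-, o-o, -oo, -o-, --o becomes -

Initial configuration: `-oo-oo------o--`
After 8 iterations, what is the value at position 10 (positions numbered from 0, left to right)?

-

------ooooo--o-
ooooo--ooo-o---
oooo-o--o---oo-
ooo---o--oo----
oo-oo--o---ooo-
o----o--oo--o--
-ooo--o---o--o-
--o-o--oo--o---
position 10 holds -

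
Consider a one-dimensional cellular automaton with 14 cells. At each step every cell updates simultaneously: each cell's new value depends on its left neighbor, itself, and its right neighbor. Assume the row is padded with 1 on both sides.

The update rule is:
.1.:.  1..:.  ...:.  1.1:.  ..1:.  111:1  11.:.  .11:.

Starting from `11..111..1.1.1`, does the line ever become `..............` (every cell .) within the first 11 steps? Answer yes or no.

yes

step 1: 1....1........
step 2: ..............
all cells are . at step 2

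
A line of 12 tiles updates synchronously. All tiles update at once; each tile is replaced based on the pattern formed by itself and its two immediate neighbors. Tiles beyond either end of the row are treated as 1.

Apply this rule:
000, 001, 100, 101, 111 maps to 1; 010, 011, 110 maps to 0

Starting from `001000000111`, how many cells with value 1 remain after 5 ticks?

110111111011
101011110101
010101101010
101010010101
010101101010
count of 1: 6

6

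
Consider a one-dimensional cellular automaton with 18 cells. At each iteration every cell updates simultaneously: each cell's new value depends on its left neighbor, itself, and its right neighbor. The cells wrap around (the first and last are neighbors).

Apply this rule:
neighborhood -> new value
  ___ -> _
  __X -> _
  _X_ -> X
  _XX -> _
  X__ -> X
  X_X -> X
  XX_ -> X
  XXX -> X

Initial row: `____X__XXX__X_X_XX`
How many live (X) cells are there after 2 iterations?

iteration 1: X___XX__XXX_XXXX_X
iteration 2: XX___XX__XXX_XXXX_
count of X: 11

11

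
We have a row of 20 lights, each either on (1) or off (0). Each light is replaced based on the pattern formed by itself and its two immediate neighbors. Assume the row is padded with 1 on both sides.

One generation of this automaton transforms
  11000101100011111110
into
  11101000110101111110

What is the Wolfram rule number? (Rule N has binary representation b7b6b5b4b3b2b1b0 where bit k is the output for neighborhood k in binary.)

210

position 0: 111 → 1  (bit 7 = 1)
position 1: 110 → 1  (bit 6 = 1)
position 6: 101 → 0  (bit 5 = 0)
position 2: 100 → 1  (bit 4 = 1)
position 7: 011 → 0  (bit 3 = 0)
position 5: 010 → 0  (bit 2 = 0)
position 4: 001 → 1  (bit 1 = 1)
position 3: 000 → 0  (bit 0 = 0)
bits b7..b0 = 11010010 = 210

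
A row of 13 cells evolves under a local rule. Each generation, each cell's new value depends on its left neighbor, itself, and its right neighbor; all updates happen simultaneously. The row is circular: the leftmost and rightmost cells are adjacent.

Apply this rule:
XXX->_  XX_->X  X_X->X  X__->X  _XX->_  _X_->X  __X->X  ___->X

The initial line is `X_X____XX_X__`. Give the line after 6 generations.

____XX_______

XXXXXXX_XXXXX
______XX_____
XXXXXX_XXXXXX
_____XX______
XXXXX_XXXXXXX
____XX_______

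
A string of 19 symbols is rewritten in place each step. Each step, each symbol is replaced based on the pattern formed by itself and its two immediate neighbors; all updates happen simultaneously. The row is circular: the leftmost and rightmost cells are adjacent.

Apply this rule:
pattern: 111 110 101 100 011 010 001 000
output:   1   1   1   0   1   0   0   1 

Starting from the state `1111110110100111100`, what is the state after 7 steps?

1111111111111111100

step 1: 1111111111000111100
step 2: 1111111111010111100
step 3: 1111111111101111100
step 4: 1111111111111111100
step 5: 1111111111111111100  (fixed point — unchanged through step 7)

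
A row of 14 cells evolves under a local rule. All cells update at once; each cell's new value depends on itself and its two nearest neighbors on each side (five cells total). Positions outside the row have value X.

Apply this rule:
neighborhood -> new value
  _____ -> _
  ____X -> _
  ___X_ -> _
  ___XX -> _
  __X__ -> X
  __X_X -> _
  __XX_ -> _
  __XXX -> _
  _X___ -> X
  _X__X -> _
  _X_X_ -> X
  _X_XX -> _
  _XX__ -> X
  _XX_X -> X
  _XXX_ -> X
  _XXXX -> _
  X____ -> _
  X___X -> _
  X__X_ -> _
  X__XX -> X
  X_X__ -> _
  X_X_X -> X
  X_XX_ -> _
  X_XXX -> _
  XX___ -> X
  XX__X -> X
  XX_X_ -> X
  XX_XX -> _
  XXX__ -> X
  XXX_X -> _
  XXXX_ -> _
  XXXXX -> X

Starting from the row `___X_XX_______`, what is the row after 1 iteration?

X_____XX______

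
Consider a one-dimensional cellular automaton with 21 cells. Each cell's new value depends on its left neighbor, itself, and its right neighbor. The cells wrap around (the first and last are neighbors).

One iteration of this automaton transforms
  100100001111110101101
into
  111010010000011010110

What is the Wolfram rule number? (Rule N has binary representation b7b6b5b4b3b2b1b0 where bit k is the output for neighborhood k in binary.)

114

position 9: 111 → 0  (bit 7 = 0)
position 0: 110 → 1  (bit 6 = 1)
position 14: 101 → 1  (bit 5 = 1)
position 1: 100 → 1  (bit 4 = 1)
position 8: 011 → 0  (bit 3 = 0)
position 3: 010 → 0  (bit 2 = 0)
position 2: 001 → 1  (bit 1 = 1)
position 5: 000 → 0  (bit 0 = 0)
bits b7..b0 = 01110010 = 114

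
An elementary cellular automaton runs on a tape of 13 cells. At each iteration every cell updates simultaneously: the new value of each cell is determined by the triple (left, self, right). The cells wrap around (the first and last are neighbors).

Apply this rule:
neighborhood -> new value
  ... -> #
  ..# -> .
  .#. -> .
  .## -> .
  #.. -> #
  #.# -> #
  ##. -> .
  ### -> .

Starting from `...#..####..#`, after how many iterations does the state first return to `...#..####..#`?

26

iteration 1: ##..#.....#..
iteration 2: ..#..####..#.
iteration 3: #..#.....#..#
iteration 4: .#..####..#..
iteration 5: ..#.....#..##
iteration 6: #..####..#...
iteration 7: .#.....#..##.
iteration 8: ..####..#...#
iteration 9: #.....#..##..
iteration 10: .####..#...#.
iteration 11: .....#..##..#
iteration 12: ####..#...#..
iteration 13: ....#..##..#.
iteration 14: ###..#...#..#
iteration 15: ...#..##..#..
iteration 16: ##..#...#..##
iteration 17: ..#..##..#...
iteration 18: #..#...#..###
iteration 19: .#..##..#....
iteration 20: ..#...#..####
iteration 21: #..##..#.....
iteration 22: .#...#..####.
iteration 23: ..##..#.....#
iteration 24: #...#..####..
iteration 25: .##..#.....#.
iteration 26: ...#..####..#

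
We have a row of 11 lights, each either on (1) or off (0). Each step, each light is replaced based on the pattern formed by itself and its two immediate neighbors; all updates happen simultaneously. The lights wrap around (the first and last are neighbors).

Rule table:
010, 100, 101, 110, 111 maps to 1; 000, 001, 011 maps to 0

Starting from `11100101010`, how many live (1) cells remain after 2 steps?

9

01110111111
10111011111
count of 1: 9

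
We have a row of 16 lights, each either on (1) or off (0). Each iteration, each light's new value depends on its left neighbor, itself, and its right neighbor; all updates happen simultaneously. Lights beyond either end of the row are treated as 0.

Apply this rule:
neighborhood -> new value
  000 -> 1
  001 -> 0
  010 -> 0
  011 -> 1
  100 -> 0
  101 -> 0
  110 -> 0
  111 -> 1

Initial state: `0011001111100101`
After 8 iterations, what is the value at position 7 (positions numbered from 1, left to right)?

1

1010001111000000
0000101110011111
1110001100011110
1100101001011100
1000000000011001
0011111111010000
1011111110000111
0011111100110110
position 7 holds 1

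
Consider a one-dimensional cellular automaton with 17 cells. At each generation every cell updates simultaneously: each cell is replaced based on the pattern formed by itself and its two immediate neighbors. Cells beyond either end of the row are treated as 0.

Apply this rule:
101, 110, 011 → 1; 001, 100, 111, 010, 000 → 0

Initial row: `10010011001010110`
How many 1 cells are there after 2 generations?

5

generation 1: 00000011000101110
generation 2: 00000011000011010
count of 1: 5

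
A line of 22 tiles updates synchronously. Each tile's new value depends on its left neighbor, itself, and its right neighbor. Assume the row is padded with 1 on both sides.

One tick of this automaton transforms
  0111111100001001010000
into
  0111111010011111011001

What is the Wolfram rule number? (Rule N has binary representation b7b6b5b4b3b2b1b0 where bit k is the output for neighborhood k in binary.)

position 2: 111 → 1  (bit 7 = 1)
position 7: 110 → 0  (bit 6 = 0)
position 0: 101 → 0  (bit 5 = 0)
position 8: 100 → 1  (bit 4 = 1)
position 1: 011 → 1  (bit 3 = 1)
position 12: 010 → 1  (bit 2 = 1)
position 11: 001 → 1  (bit 1 = 1)
position 9: 000 → 0  (bit 0 = 0)
bits b7..b0 = 10011110 = 158

158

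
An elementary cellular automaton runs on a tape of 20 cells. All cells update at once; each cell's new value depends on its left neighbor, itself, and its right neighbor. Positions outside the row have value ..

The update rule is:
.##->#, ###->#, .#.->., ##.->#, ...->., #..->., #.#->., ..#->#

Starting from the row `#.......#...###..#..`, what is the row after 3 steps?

.....#...######.....

.......#...####.#...
......#...#####.....
.....#...######.....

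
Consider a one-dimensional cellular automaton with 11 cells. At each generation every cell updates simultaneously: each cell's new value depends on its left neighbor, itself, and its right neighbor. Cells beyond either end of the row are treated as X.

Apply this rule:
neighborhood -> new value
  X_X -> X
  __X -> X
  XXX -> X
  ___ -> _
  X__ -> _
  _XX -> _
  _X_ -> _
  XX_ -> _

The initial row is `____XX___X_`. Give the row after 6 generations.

___X_X_X_X_

___X____X_X
__X____X_X_
_X____X_X_X
X____X_X_X_
____X_X_X_X
___X_X_X_X_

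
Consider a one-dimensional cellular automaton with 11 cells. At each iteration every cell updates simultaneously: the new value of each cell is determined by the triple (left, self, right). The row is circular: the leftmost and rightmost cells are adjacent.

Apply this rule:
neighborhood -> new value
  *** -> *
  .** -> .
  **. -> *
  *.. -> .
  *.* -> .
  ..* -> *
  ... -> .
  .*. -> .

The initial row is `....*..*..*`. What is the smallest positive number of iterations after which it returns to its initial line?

11

iteration 1: ...*..*..*.
iteration 2: ..*..*..*..
iteration 3: .*..*..*...
iteration 4: *..*..*....
iteration 5: ..*..*....*
iteration 6: .*..*....*.
iteration 7: *..*....*..
iteration 8: ..*....*..*
iteration 9: .*....*..*.
iteration 10: *....*..*..
iteration 11: ....*..*..*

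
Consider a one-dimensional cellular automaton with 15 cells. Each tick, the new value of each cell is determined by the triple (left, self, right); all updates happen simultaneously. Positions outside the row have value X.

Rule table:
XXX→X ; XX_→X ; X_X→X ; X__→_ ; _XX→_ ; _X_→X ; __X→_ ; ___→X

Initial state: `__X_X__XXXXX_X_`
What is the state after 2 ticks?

___XX_X__XXXXXX

tick 1: __XXX___XXXXXXX
tick 2: ___XX_X__XXXXXX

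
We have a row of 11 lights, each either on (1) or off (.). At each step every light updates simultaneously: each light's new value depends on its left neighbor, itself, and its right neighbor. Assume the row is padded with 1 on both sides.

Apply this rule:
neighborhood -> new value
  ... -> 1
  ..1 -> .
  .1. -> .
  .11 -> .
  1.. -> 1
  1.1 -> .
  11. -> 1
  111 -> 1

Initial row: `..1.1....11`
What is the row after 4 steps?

111111..11.

step 1: 1....111..1
step 2: 1111..111..
step 3: 11111..111.
step 4: 111111..11.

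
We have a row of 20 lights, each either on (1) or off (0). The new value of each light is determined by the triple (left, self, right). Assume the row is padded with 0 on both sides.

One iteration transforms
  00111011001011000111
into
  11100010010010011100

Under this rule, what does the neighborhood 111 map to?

At position 3 the neighborhood is 111; the next row has 0 there.

0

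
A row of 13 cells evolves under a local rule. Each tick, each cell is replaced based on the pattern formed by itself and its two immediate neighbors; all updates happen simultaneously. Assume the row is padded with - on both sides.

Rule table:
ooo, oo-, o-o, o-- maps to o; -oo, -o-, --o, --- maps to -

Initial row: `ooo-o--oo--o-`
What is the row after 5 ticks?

-----ooo-o--o

-ooo-o--oo--o
--ooo-o--oo--
---ooo-o--oo-
----ooo-o--oo
-----ooo-o--o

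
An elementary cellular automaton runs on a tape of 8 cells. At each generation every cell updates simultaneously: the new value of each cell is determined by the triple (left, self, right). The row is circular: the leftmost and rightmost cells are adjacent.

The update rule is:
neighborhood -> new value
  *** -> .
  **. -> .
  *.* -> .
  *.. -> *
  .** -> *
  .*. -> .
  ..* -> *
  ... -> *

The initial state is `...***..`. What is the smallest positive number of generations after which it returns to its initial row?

16

generation 1: ****..**
generation 2: ....***.
generation 3: *****..*
generation 4: .....***
generation 5: ******..
generation 6: *.....**
generation 7: .******.
generation 8: **.....*
generation 9: ..******
generation 10: ***.....
generation 11: *..*****
generation 12: .***....
generation 13: **..****
generation 14: ..***...
generation 15: ***..***
generation 16: ...***..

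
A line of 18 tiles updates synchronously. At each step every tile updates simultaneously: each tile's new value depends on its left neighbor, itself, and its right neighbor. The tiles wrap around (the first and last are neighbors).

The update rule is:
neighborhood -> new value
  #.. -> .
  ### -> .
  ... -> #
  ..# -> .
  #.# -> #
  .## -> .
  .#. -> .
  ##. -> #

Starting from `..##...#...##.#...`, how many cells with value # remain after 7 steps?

9

#..#.#...#..##..##
#...#..#.....#....
..#......###...##.
#...####...#.#..#.
..#....#.#..#....#
....##..#.....##..
###..#....###..#.#
count of #: 9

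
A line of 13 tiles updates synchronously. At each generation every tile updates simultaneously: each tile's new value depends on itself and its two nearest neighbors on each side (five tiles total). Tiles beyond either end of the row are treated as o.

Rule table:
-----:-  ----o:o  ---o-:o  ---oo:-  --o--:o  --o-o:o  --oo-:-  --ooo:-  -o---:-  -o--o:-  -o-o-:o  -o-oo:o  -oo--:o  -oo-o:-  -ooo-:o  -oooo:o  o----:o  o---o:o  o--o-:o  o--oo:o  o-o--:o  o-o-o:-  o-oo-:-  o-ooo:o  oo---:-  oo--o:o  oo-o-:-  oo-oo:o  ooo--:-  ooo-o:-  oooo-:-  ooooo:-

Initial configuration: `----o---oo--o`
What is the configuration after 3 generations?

-oooo-o--ooo-
ooo---o-o-o-o
----oooo-o-oo

----oooo-o-oo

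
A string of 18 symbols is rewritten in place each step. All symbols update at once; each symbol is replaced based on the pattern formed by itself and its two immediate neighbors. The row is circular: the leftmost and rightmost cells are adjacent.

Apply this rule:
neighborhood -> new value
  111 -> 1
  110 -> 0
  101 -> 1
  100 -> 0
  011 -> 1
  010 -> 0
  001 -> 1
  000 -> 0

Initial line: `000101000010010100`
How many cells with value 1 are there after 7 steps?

5

001010000100101000
010100001001010000
101000010010100000
010000100101000001
100001001010000010
000010010100000101
000100101000001010
count of 1: 5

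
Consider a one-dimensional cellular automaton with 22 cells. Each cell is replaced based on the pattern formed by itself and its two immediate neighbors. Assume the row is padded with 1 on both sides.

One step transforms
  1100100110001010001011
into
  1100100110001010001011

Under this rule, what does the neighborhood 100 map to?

0

At position 2 the neighborhood is 100; the next row has 0 there.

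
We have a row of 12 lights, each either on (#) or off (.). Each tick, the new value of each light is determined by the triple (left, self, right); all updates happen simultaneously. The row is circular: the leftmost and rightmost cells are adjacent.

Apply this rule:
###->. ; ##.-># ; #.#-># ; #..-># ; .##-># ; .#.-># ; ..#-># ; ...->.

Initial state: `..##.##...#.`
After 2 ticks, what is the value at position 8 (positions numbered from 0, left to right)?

#

tick 1: .#######.###
tick 2: ##.....###.#
position 8 holds #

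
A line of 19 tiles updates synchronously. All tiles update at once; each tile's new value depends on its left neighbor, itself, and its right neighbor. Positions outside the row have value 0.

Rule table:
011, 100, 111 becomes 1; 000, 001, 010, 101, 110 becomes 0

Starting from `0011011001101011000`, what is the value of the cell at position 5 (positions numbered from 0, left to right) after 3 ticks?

0

tick 1: 0010010101000010100
tick 2: 0001000000100000010
tick 3: 0000100000010000001
position 5 holds 0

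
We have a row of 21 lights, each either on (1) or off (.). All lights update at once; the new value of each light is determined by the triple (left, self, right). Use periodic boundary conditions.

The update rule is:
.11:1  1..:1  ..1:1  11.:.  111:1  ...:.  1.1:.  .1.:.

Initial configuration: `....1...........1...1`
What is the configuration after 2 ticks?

.11...1.......1......

tick 1: 1..1.1.........1.1.1.
tick 2: .11...1.......1......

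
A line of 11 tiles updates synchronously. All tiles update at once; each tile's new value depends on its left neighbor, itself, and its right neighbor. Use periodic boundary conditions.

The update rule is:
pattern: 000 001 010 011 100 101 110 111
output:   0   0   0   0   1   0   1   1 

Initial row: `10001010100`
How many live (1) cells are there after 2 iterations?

01000000010
00100000001
count of 1: 2

2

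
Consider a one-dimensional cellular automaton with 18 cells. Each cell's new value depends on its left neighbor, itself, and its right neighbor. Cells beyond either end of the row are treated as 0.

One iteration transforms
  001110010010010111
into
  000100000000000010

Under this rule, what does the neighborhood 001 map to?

At position 1 the neighborhood is 001; the next row has 0 there.

0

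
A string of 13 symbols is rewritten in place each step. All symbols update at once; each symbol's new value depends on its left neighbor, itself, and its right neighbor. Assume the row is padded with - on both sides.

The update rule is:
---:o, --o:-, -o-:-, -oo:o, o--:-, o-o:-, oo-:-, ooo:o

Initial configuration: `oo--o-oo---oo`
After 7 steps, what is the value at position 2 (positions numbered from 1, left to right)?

o-----o--o-o-
--ooo--------
o-oo--ooooooo
--o---oooooo-
o---o-ooooo--
--o---oooo--o
o---o-ooo----
position 2 holds -

-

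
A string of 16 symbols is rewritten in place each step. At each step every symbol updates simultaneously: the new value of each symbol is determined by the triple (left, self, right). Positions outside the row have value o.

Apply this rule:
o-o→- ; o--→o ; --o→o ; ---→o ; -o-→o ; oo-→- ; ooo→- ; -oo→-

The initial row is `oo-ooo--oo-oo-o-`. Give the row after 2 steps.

------oo------o-
oooooo--ooooooo-

oooooo--ooooooo-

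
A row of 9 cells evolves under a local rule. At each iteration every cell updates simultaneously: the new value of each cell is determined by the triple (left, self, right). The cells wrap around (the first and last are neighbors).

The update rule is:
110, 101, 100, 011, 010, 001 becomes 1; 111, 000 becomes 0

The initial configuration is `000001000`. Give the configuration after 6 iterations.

111110111

iteration 1: 000011100
iteration 2: 000110110
iteration 3: 001111111
iteration 4: 111000001
iteration 5: 001100011
iteration 6: 111110111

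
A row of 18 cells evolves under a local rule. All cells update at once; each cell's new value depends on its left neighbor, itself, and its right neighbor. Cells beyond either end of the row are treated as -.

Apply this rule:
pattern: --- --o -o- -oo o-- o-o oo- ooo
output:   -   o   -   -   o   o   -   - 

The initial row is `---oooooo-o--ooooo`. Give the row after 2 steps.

step 1: --o------o-oo-----
step 2: -o-o----o-o--o----

-o-o----o-o--o----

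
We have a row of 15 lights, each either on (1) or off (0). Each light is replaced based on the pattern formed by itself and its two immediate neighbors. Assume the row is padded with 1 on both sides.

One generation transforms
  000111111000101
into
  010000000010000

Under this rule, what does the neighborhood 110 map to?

At position 8 the neighborhood is 110; the next row has 0 there.

0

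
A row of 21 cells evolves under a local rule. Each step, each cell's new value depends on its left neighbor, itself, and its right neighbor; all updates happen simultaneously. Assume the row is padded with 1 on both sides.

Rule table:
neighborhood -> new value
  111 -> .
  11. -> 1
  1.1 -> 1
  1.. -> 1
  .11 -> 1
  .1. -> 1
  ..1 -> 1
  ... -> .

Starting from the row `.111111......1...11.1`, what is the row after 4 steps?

11....11....111.11111
.11..1111..11.111....
111111..1111111.11..1
.....1111.....1111111

.....1111.....1111111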